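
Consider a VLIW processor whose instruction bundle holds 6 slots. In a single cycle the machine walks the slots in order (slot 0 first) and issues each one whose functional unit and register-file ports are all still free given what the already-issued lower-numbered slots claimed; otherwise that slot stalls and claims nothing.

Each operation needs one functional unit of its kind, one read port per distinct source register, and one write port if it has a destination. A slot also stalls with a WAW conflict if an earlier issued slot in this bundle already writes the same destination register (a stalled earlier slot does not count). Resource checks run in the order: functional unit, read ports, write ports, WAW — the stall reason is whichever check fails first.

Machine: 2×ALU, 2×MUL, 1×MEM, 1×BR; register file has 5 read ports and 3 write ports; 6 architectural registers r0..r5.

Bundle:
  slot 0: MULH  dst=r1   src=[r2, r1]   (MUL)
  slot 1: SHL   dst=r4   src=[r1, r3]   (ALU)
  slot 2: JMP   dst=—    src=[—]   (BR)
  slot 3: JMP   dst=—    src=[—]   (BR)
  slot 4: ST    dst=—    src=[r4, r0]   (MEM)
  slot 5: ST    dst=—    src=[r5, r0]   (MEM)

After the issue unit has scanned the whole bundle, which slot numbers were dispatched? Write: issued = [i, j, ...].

issued = [0, 1, 2]

(0) want 1×MUL +2rd +1wr — yes → AL2|MU1|ME1|BR1|rd3|wr2
(1) want 1×ALU +2rd +1wr — yes → AL1|MU1|ME1|BR1|rd1|wr1
(2) want 1×BR +0rd +0wr — yes → AL1|MU1|ME1|BR0|rd1|wr1
(3) want 1×BR +0rd +0wr — FU → AL1|MU1|ME1|BR0|rd1|wr1
(4) want 1×MEM +2rd +0wr — RD_PORT → AL1|MU1|ME1|BR0|rd1|wr1
(5) want 1×MEM +2rd +0wr — RD_PORT → AL1|MU1|ME1|BR0|rd1|wr1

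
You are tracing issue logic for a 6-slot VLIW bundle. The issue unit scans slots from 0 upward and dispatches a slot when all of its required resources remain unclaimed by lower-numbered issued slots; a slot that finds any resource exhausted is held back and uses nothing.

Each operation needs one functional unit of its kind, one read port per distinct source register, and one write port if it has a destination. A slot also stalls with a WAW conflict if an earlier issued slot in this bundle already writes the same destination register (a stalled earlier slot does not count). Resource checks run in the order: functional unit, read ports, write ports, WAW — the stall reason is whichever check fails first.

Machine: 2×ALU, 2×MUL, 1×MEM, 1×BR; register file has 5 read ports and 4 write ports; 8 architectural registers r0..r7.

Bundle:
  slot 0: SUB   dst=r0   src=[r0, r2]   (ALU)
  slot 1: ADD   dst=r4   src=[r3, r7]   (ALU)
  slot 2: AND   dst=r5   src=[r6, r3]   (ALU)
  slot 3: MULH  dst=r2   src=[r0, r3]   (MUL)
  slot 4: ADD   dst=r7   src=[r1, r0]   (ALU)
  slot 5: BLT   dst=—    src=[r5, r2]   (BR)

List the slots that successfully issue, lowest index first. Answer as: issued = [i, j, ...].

#0 ALU src=r0,r2 dispatched  <A:1 Mu:2 Ld:1 B:1 rd:3 wr:3>
#1 ALU src=r3,r7 dispatched  <A:0 Mu:2 Ld:1 B:1 rd:1 wr:2>
#2 ALU src=r6,r3 held:FU  <A:0 Mu:2 Ld:1 B:1 rd:1 wr:2>
#3 MUL src=r0,r3 held:RD_PORT  <A:0 Mu:2 Ld:1 B:1 rd:1 wr:2>
#4 ALU src=r1,r0 held:FU  <A:0 Mu:2 Ld:1 B:1 rd:1 wr:2>
#5 BR src=r5,r2 held:RD_PORT  <A:0 Mu:2 Ld:1 B:1 rd:1 wr:2>

issued = [0, 1]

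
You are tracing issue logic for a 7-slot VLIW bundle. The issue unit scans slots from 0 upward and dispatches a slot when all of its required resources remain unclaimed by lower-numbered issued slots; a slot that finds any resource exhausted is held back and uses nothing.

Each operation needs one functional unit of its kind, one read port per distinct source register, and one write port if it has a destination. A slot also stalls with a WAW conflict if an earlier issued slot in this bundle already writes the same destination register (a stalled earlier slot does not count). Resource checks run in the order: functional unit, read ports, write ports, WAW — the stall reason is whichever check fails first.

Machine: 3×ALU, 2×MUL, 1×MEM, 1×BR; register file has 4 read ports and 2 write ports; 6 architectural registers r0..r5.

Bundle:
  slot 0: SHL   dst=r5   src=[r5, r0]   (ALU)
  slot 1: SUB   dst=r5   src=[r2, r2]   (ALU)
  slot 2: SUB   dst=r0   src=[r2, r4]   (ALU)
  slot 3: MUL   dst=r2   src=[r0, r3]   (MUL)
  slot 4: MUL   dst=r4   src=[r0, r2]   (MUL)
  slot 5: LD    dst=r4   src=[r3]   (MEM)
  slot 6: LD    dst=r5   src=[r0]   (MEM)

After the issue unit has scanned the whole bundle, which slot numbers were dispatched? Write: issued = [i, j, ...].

slot 0 (ALU): ISSUE — free A2,Mu2,Ld1,B1 rp2 wp1
slot 1 (ALU): stall WAW — free A2,Mu2,Ld1,B1 rp2 wp1
slot 2 (ALU): ISSUE — free A1,Mu2,Ld1,B1 rp0 wp0
slot 3 (MUL): stall RD_PORT — free A1,Mu2,Ld1,B1 rp0 wp0
slot 4 (MUL): stall RD_PORT — free A1,Mu2,Ld1,B1 rp0 wp0
slot 5 (MEM): stall RD_PORT — free A1,Mu2,Ld1,B1 rp0 wp0
slot 6 (MEM): stall RD_PORT — free A1,Mu2,Ld1,B1 rp0 wp0

issued = [0, 2]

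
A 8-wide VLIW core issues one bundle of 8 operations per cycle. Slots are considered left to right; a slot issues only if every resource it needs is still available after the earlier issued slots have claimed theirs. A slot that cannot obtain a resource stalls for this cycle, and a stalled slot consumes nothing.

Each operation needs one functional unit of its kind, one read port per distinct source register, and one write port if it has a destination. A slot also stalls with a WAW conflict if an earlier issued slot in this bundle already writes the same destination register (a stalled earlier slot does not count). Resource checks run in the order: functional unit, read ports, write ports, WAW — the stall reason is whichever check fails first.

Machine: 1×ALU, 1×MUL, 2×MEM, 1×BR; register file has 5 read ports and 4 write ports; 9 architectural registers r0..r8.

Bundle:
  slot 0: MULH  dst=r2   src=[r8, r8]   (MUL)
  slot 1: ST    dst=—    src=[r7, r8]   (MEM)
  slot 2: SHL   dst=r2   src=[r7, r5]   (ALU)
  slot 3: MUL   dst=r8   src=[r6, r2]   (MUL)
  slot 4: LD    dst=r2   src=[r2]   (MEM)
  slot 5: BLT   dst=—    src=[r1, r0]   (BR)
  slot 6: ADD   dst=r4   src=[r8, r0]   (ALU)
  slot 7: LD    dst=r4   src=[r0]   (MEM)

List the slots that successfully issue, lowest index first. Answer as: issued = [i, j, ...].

(0) want 1×MUL +1rd +1wr — yes → AL1|MU0|ME2|BR1|rd4|wr3
(1) want 1×MEM +2rd +0wr — yes → AL1|MU0|ME1|BR1|rd2|wr3
(2) want 1×ALU +2rd +1wr — WAW → AL1|MU0|ME1|BR1|rd2|wr3
(3) want 1×MUL +2rd +1wr — FU → AL1|MU0|ME1|BR1|rd2|wr3
(4) want 1×MEM +1rd +1wr — WAW → AL1|MU0|ME1|BR1|rd2|wr3
(5) want 1×BR +2rd +0wr — yes → AL1|MU0|ME1|BR0|rd0|wr3
(6) want 1×ALU +2rd +1wr — RD_PORT → AL1|MU0|ME1|BR0|rd0|wr3
(7) want 1×MEM +1rd +1wr — RD_PORT → AL1|MU0|ME1|BR0|rd0|wr3

issued = [0, 1, 5]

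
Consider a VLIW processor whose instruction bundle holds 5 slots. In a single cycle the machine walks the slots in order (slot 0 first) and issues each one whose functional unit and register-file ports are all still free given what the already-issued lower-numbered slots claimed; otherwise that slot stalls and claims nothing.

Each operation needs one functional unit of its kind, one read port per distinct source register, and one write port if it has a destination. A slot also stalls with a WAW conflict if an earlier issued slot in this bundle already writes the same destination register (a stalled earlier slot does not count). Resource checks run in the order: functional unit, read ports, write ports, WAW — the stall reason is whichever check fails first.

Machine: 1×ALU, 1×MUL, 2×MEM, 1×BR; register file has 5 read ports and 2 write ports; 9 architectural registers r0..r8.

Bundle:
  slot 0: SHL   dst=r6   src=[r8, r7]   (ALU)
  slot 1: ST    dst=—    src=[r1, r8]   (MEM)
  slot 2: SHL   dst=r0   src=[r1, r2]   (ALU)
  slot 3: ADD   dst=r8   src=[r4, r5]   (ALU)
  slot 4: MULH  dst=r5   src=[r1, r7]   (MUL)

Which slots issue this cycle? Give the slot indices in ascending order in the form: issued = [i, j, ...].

[0] ALU needs rd=2 wr=1: ok; after: ALU=0 MUL=1 MEM=2 BR=1, R=3, W=1
[1] MEM needs rd=2 wr=0: ok; after: ALU=0 MUL=1 MEM=1 BR=1, R=1, W=1
[2] ALU needs rd=2 wr=1: FU; after: ALU=0 MUL=1 MEM=1 BR=1, R=1, W=1
[3] ALU needs rd=2 wr=1: FU; after: ALU=0 MUL=1 MEM=1 BR=1, R=1, W=1
[4] MUL needs rd=2 wr=1: RD_PORT; after: ALU=0 MUL=1 MEM=1 BR=1, R=1, W=1

issued = [0, 1]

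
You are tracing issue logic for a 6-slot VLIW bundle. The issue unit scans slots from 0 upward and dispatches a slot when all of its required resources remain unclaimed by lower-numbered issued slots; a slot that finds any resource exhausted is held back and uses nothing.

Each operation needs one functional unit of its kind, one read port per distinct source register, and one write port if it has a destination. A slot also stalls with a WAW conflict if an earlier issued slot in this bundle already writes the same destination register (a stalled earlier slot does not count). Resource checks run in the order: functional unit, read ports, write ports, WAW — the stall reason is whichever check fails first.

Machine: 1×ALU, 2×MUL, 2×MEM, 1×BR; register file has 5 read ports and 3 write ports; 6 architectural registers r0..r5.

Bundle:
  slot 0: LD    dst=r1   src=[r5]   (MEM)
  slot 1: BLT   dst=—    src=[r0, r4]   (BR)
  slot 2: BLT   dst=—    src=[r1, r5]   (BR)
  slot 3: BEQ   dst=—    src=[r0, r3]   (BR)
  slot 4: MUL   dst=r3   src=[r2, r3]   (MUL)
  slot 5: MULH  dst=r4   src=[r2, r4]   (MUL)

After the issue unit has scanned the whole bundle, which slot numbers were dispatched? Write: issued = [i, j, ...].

issued = [0, 1, 4]

#0 MEM src=r5 dispatched  <A:1 Mu:2 Ld:1 B:1 rd:4 wr:2>
#1 BR src=r0,r4 dispatched  <A:1 Mu:2 Ld:1 B:0 rd:2 wr:2>
#2 BR src=r1,r5 held:FU  <A:1 Mu:2 Ld:1 B:0 rd:2 wr:2>
#3 BR src=r0,r3 held:FU  <A:1 Mu:2 Ld:1 B:0 rd:2 wr:2>
#4 MUL src=r2,r3 dispatched  <A:1 Mu:1 Ld:1 B:0 rd:0 wr:1>
#5 MUL src=r2,r4 held:RD_PORT  <A:1 Mu:1 Ld:1 B:0 rd:0 wr:1>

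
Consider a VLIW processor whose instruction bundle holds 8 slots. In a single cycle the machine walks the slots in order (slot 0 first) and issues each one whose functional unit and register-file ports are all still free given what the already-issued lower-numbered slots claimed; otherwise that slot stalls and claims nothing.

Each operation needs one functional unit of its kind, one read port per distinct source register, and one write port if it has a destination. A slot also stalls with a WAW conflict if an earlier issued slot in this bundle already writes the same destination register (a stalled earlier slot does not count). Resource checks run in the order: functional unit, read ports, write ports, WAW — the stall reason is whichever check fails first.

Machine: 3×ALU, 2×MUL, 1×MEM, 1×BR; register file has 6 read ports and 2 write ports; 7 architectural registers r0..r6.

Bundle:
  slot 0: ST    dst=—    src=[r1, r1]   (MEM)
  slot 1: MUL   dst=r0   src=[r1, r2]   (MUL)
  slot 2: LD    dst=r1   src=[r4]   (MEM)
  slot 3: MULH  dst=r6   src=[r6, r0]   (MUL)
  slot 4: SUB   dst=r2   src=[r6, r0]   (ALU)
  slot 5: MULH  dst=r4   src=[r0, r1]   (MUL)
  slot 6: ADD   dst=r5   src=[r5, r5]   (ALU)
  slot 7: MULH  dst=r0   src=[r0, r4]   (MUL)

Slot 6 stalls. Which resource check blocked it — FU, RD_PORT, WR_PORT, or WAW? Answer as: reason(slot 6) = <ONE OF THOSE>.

(0) want 1×MEM +1rd +0wr — yes → AL3|MU2|ME0|BR1|rd5|wr2
(1) want 1×MUL +2rd +1wr — yes → AL3|MU1|ME0|BR1|rd3|wr1
(2) want 1×MEM +1rd +1wr — FU → AL3|MU1|ME0|BR1|rd3|wr1
(3) want 1×MUL +2rd +1wr — yes → AL3|MU0|ME0|BR1|rd1|wr0
(4) want 1×ALU +2rd +1wr — RD_PORT → AL3|MU0|ME0|BR1|rd1|wr0
(5) want 1×MUL +2rd +1wr — FU → AL3|MU0|ME0|BR1|rd1|wr0
(6) want 1×ALU +1rd +1wr — WR_PORT → AL3|MU0|ME0|BR1|rd1|wr0
(7) want 1×MUL +2rd +1wr — FU → AL3|MU0|ME0|BR1|rd1|wr0

reason(slot 6) = WR_PORT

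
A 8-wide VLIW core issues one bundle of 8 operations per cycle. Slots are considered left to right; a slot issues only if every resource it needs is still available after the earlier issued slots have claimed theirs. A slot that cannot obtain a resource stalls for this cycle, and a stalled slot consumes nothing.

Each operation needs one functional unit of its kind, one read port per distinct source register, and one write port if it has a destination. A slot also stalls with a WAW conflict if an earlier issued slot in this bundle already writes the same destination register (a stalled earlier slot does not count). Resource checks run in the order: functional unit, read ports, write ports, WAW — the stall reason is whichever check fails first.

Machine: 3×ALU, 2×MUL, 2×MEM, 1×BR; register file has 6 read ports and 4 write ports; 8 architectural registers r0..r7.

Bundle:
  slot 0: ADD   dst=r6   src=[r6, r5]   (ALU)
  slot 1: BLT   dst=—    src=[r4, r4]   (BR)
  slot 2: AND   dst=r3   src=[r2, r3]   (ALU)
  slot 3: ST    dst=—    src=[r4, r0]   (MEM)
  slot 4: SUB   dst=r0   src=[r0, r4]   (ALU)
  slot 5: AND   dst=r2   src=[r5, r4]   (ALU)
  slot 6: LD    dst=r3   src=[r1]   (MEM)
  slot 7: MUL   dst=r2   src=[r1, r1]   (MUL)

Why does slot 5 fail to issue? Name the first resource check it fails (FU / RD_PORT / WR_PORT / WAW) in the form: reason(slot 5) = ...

reason(slot 5) = RD_PORT

(0) want 1×ALU +2rd +1wr — yes → AL2|MU2|ME2|BR1|rd4|wr3
(1) want 1×BR +1rd +0wr — yes → AL2|MU2|ME2|BR0|rd3|wr3
(2) want 1×ALU +2rd +1wr — yes → AL1|MU2|ME2|BR0|rd1|wr2
(3) want 1×MEM +2rd +0wr — RD_PORT → AL1|MU2|ME2|BR0|rd1|wr2
(4) want 1×ALU +2rd +1wr — RD_PORT → AL1|MU2|ME2|BR0|rd1|wr2
(5) want 1×ALU +2rd +1wr — RD_PORT → AL1|MU2|ME2|BR0|rd1|wr2
(6) want 1×MEM +1rd +1wr — WAW → AL1|MU2|ME2|BR0|rd1|wr2
(7) want 1×MUL +1rd +1wr — yes → AL1|MU1|ME2|BR0|rd0|wr1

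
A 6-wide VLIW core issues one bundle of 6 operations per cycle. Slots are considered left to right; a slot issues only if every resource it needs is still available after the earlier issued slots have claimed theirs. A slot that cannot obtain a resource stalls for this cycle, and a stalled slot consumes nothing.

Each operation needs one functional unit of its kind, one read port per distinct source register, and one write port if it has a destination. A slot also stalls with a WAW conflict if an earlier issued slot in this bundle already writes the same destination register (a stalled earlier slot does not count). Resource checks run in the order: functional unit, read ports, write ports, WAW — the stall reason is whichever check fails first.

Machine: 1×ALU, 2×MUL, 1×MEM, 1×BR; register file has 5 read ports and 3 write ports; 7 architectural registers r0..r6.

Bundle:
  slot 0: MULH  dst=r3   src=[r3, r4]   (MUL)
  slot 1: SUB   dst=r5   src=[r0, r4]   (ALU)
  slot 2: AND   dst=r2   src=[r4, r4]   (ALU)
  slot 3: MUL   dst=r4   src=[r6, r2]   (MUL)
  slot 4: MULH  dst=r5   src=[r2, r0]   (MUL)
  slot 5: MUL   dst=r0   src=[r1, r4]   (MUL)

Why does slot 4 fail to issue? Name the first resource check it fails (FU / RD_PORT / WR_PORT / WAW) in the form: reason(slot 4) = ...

#0 MUL src=r3,r4 dispatched  <A:1 Mu:1 Ld:1 B:1 rd:3 wr:2>
#1 ALU src=r0,r4 dispatched  <A:0 Mu:1 Ld:1 B:1 rd:1 wr:1>
#2 ALU src=r4,r4 held:FU  <A:0 Mu:1 Ld:1 B:1 rd:1 wr:1>
#3 MUL src=r6,r2 held:RD_PORT  <A:0 Mu:1 Ld:1 B:1 rd:1 wr:1>
#4 MUL src=r2,r0 held:RD_PORT  <A:0 Mu:1 Ld:1 B:1 rd:1 wr:1>
#5 MUL src=r1,r4 held:RD_PORT  <A:0 Mu:1 Ld:1 B:1 rd:1 wr:1>

reason(slot 4) = RD_PORT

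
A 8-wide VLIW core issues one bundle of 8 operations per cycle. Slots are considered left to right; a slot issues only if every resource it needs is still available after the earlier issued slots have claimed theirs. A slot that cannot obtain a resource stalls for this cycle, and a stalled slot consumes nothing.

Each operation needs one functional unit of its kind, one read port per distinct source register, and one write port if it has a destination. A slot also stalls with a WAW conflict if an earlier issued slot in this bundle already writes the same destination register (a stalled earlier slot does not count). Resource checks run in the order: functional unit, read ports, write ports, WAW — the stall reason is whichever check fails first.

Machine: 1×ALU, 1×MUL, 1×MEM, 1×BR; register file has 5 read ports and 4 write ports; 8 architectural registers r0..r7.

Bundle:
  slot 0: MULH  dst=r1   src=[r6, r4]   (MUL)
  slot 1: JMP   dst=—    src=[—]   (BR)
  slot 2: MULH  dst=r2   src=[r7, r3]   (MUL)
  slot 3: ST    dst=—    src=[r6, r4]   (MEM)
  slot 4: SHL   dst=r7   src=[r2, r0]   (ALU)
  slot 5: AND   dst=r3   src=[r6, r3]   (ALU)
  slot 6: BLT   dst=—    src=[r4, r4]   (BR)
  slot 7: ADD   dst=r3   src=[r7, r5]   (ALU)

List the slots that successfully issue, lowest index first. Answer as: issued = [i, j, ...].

issued = [0, 1, 3]

(0) want 1×MUL +2rd +1wr — yes → AL1|MU0|ME1|BR1|rd3|wr3
(1) want 1×BR +0rd +0wr — yes → AL1|MU0|ME1|BR0|rd3|wr3
(2) want 1×MUL +2rd +1wr — FU → AL1|MU0|ME1|BR0|rd3|wr3
(3) want 1×MEM +2rd +0wr — yes → AL1|MU0|ME0|BR0|rd1|wr3
(4) want 1×ALU +2rd +1wr — RD_PORT → AL1|MU0|ME0|BR0|rd1|wr3
(5) want 1×ALU +2rd +1wr — RD_PORT → AL1|MU0|ME0|BR0|rd1|wr3
(6) want 1×BR +1rd +0wr — FU → AL1|MU0|ME0|BR0|rd1|wr3
(7) want 1×ALU +2rd +1wr — RD_PORT → AL1|MU0|ME0|BR0|rd1|wr3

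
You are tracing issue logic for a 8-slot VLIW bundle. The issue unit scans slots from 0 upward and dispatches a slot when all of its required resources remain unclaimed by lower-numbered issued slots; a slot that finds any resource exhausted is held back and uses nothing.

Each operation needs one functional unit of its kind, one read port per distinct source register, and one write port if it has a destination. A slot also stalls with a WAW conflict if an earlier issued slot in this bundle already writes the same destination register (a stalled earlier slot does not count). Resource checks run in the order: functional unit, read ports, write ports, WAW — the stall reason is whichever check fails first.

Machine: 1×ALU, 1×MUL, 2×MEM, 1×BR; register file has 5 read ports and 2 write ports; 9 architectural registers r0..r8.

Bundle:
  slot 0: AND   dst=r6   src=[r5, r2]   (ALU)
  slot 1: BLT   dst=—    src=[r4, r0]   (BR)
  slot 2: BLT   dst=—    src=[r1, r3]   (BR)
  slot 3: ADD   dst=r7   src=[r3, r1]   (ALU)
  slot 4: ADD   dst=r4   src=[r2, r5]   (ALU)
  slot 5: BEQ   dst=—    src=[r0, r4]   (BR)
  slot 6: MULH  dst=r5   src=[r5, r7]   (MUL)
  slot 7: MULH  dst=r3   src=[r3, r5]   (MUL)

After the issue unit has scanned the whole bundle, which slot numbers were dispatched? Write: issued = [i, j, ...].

#0 ALU src=r5,r2 dispatched  <A:0 Mu:1 Ld:2 B:1 rd:3 wr:1>
#1 BR src=r4,r0 dispatched  <A:0 Mu:1 Ld:2 B:0 rd:1 wr:1>
#2 BR src=r1,r3 held:FU  <A:0 Mu:1 Ld:2 B:0 rd:1 wr:1>
#3 ALU src=r3,r1 held:FU  <A:0 Mu:1 Ld:2 B:0 rd:1 wr:1>
#4 ALU src=r2,r5 held:FU  <A:0 Mu:1 Ld:2 B:0 rd:1 wr:1>
#5 BR src=r0,r4 held:FU  <A:0 Mu:1 Ld:2 B:0 rd:1 wr:1>
#6 MUL src=r5,r7 held:RD_PORT  <A:0 Mu:1 Ld:2 B:0 rd:1 wr:1>
#7 MUL src=r3,r5 held:RD_PORT  <A:0 Mu:1 Ld:2 B:0 rd:1 wr:1>

issued = [0, 1]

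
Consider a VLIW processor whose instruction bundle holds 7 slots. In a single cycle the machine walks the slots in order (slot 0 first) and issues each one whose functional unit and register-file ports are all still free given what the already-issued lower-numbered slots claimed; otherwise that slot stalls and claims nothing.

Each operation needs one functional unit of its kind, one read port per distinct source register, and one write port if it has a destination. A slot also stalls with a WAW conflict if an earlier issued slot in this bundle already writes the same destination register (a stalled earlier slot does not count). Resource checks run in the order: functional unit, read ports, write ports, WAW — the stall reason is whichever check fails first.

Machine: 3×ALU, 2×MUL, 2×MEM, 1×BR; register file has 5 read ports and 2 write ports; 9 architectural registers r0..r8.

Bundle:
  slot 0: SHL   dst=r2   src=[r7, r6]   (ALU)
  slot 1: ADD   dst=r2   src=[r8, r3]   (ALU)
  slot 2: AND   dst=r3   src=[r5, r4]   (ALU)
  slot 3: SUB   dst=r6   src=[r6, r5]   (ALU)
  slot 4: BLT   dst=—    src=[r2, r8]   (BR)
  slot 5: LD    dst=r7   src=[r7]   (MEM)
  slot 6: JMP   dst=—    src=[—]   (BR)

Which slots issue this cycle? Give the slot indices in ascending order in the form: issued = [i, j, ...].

issued = [0, 2, 6]

(0) want 1×ALU +2rd +1wr — yes → AL2|MU2|ME2|BR1|rd3|wr1
(1) want 1×ALU +2rd +1wr — WAW → AL2|MU2|ME2|BR1|rd3|wr1
(2) want 1×ALU +2rd +1wr — yes → AL1|MU2|ME2|BR1|rd1|wr0
(3) want 1×ALU +2rd +1wr — RD_PORT → AL1|MU2|ME2|BR1|rd1|wr0
(4) want 1×BR +2rd +0wr — RD_PORT → AL1|MU2|ME2|BR1|rd1|wr0
(5) want 1×MEM +1rd +1wr — WR_PORT → AL1|MU2|ME2|BR1|rd1|wr0
(6) want 1×BR +0rd +0wr — yes → AL1|MU2|ME2|BR0|rd1|wr0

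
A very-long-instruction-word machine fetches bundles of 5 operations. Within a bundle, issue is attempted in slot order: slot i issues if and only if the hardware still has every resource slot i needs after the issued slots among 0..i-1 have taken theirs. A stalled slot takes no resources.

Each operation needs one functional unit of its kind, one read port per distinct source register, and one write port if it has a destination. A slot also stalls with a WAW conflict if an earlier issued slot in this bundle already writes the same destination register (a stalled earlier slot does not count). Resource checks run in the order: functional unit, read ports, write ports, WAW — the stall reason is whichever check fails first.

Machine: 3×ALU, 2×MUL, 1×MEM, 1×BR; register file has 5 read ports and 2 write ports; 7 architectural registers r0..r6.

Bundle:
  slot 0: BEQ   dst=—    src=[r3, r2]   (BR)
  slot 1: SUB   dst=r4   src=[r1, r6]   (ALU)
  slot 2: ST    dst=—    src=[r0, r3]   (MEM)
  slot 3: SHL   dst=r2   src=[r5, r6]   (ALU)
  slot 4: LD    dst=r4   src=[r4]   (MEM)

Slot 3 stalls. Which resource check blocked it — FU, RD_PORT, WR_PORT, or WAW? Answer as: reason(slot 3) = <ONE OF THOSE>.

reason(slot 3) = RD_PORT

slot 0 (BR): ISSUE — free A3,Mu2,Ld1,B0 rp3 wp2
slot 1 (ALU): ISSUE — free A2,Mu2,Ld1,B0 rp1 wp1
slot 2 (MEM): stall RD_PORT — free A2,Mu2,Ld1,B0 rp1 wp1
slot 3 (ALU): stall RD_PORT — free A2,Mu2,Ld1,B0 rp1 wp1
slot 4 (MEM): stall WAW — free A2,Mu2,Ld1,B0 rp1 wp1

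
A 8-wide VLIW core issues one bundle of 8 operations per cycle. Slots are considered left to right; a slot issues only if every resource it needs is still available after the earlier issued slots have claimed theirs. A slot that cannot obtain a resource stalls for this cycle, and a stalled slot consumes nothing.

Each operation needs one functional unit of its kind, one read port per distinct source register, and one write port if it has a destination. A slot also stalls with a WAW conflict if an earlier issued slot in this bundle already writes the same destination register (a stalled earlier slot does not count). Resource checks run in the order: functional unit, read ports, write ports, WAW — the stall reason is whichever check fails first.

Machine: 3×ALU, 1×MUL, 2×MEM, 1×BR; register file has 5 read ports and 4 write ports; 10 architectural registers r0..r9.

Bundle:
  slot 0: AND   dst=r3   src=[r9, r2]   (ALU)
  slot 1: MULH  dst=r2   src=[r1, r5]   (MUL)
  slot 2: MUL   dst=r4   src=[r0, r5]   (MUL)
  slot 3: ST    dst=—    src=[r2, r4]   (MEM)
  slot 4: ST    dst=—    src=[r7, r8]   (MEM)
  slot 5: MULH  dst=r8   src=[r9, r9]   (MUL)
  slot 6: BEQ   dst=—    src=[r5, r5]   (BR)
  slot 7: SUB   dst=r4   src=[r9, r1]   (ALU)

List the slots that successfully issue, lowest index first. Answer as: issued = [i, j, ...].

  0. ALU→r3 ⇒ go  {2A/1Mu/2Ld/1B | 3r 3w}
  1. MUL→r2 ⇒ go  {2A/0Mu/2Ld/1B | 1r 2w}
  2. MUL→r4 ⇒ no(FU)  {2A/0Mu/2Ld/1B | 1r 2w}
  3. MEM ⇒ no(RD_PORT)  {2A/0Mu/2Ld/1B | 1r 2w}
  4. MEM ⇒ no(RD_PORT)  {2A/0Mu/2Ld/1B | 1r 2w}
  5. MUL→r8 ⇒ no(FU)  {2A/0Mu/2Ld/1B | 1r 2w}
  6. BR ⇒ go  {2A/0Mu/2Ld/0B | 0r 2w}
  7. ALU→r4 ⇒ no(RD_PORT)  {2A/0Mu/2Ld/0B | 0r 2w}

issued = [0, 1, 6]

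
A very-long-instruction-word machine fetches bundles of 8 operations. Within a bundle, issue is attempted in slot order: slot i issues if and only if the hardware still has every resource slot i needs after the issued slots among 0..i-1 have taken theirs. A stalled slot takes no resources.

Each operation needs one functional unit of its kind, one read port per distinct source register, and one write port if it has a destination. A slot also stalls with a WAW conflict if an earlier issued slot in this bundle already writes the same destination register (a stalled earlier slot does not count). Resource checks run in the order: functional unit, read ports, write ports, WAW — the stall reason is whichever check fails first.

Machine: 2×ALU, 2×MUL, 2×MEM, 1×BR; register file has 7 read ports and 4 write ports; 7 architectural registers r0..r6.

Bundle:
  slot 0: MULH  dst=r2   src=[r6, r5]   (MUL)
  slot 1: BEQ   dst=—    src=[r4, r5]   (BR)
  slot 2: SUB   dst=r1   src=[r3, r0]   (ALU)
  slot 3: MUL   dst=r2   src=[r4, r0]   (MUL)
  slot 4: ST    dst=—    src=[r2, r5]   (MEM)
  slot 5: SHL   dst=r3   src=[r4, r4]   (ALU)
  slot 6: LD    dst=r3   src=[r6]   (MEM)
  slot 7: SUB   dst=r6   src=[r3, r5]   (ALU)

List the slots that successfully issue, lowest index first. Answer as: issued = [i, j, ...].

[0] MUL needs rd=2 wr=1: ok; after: ALU=2 MUL=1 MEM=2 BR=1, R=5, W=3
[1] BR needs rd=2 wr=0: ok; after: ALU=2 MUL=1 MEM=2 BR=0, R=3, W=3
[2] ALU needs rd=2 wr=1: ok; after: ALU=1 MUL=1 MEM=2 BR=0, R=1, W=2
[3] MUL needs rd=2 wr=1: RD_PORT; after: ALU=1 MUL=1 MEM=2 BR=0, R=1, W=2
[4] MEM needs rd=2 wr=0: RD_PORT; after: ALU=1 MUL=1 MEM=2 BR=0, R=1, W=2
[5] ALU needs rd=1 wr=1: ok; after: ALU=0 MUL=1 MEM=2 BR=0, R=0, W=1
[6] MEM needs rd=1 wr=1: RD_PORT; after: ALU=0 MUL=1 MEM=2 BR=0, R=0, W=1
[7] ALU needs rd=2 wr=1: FU; after: ALU=0 MUL=1 MEM=2 BR=0, R=0, W=1

issued = [0, 1, 2, 5]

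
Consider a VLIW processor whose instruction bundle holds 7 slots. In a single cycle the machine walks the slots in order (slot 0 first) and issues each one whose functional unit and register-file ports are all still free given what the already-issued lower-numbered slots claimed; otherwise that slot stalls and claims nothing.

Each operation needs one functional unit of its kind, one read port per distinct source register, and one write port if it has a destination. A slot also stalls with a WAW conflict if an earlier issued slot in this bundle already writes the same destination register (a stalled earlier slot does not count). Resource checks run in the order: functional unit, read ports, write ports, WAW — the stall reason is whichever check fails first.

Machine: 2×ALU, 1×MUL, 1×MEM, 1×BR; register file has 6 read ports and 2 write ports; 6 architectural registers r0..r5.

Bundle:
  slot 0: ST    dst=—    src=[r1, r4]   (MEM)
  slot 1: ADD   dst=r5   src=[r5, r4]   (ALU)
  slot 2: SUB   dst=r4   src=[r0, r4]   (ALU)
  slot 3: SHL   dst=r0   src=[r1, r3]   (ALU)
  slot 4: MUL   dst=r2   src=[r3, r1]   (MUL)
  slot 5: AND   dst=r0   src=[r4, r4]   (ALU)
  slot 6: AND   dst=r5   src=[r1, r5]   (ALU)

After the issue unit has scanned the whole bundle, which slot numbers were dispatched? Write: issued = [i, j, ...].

[0] MEM needs rd=2 wr=0: ok; after: ALU=2 MUL=1 MEM=0 BR=1, R=4, W=2
[1] ALU needs rd=2 wr=1: ok; after: ALU=1 MUL=1 MEM=0 BR=1, R=2, W=1
[2] ALU needs rd=2 wr=1: ok; after: ALU=0 MUL=1 MEM=0 BR=1, R=0, W=0
[3] ALU needs rd=2 wr=1: FU; after: ALU=0 MUL=1 MEM=0 BR=1, R=0, W=0
[4] MUL needs rd=2 wr=1: RD_PORT; after: ALU=0 MUL=1 MEM=0 BR=1, R=0, W=0
[5] ALU needs rd=1 wr=1: FU; after: ALU=0 MUL=1 MEM=0 BR=1, R=0, W=0
[6] ALU needs rd=2 wr=1: FU; after: ALU=0 MUL=1 MEM=0 BR=1, R=0, W=0

issued = [0, 1, 2]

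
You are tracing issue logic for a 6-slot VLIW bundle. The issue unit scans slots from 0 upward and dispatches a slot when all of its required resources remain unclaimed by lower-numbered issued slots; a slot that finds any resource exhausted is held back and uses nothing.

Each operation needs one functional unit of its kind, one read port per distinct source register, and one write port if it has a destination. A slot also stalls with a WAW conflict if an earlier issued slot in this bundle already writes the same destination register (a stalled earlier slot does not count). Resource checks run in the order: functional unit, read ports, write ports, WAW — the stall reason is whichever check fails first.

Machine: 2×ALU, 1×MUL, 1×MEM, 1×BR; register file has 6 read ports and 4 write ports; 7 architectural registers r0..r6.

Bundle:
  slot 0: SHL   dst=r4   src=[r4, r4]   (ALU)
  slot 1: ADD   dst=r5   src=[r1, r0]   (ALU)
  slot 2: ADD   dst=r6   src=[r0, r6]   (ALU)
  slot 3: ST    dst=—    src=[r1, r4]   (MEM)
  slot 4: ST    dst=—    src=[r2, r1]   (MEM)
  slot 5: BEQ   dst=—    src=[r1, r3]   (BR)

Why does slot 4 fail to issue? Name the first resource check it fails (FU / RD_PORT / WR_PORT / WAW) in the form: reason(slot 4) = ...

  0. ALU→r4 ⇒ go  {1A/1Mu/1Ld/1B | 5r 3w}
  1. ALU→r5 ⇒ go  {0A/1Mu/1Ld/1B | 3r 2w}
  2. ALU→r6 ⇒ no(FU)  {0A/1Mu/1Ld/1B | 3r 2w}
  3. MEM ⇒ go  {0A/1Mu/0Ld/1B | 1r 2w}
  4. MEM ⇒ no(FU)  {0A/1Mu/0Ld/1B | 1r 2w}
  5. BR ⇒ no(RD_PORT)  {0A/1Mu/0Ld/1B | 1r 2w}

reason(slot 4) = FU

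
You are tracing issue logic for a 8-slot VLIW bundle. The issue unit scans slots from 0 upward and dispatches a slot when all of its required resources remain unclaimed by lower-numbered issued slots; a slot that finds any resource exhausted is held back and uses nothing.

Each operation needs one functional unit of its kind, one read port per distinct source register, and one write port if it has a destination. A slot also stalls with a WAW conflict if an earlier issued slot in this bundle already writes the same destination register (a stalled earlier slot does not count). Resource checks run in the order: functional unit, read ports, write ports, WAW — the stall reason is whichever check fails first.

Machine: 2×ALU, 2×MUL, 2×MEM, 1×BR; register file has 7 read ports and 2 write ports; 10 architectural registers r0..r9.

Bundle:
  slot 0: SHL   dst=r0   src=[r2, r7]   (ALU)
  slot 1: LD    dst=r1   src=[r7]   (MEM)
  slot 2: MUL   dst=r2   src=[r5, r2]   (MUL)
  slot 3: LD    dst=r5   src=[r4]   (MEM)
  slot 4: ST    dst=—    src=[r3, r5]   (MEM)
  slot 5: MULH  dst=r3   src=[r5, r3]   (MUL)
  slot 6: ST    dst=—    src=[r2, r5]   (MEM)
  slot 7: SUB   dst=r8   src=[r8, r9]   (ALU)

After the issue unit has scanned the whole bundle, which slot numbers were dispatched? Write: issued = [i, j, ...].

#0 ALU src=r2,r7 dispatched  <A:1 Mu:2 Ld:2 B:1 rd:5 wr:1>
#1 MEM src=r7 dispatched  <A:1 Mu:2 Ld:1 B:1 rd:4 wr:0>
#2 MUL src=r5,r2 held:WR_PORT  <A:1 Mu:2 Ld:1 B:1 rd:4 wr:0>
#3 MEM src=r4 held:WR_PORT  <A:1 Mu:2 Ld:1 B:1 rd:4 wr:0>
#4 MEM src=r3,r5 dispatched  <A:1 Mu:2 Ld:0 B:1 rd:2 wr:0>
#5 MUL src=r5,r3 held:WR_PORT  <A:1 Mu:2 Ld:0 B:1 rd:2 wr:0>
#6 MEM src=r2,r5 held:FU  <A:1 Mu:2 Ld:0 B:1 rd:2 wr:0>
#7 ALU src=r8,r9 held:WR_PORT  <A:1 Mu:2 Ld:0 B:1 rd:2 wr:0>

issued = [0, 1, 4]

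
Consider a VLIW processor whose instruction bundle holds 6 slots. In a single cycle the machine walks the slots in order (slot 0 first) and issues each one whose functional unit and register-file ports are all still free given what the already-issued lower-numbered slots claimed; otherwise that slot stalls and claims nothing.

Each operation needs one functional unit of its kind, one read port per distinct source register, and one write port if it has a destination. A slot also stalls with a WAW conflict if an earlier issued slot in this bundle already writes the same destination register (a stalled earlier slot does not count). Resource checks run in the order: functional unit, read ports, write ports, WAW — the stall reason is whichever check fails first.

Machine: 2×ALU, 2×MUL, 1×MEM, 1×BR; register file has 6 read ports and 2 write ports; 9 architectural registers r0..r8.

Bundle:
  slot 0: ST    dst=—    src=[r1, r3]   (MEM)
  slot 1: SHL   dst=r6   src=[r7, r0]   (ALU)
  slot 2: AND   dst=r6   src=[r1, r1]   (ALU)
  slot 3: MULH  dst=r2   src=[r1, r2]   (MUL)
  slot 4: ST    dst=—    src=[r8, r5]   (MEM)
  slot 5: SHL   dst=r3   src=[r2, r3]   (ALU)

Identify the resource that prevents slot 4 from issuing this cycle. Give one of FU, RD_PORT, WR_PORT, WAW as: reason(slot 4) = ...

reason(slot 4) = FU

  0. MEM ⇒ go  {2A/2Mu/0Ld/1B | 4r 2w}
  1. ALU→r6 ⇒ go  {1A/2Mu/0Ld/1B | 2r 1w}
  2. ALU→r6 ⇒ no(WAW)  {1A/2Mu/0Ld/1B | 2r 1w}
  3. MUL→r2 ⇒ go  {1A/1Mu/0Ld/1B | 0r 0w}
  4. MEM ⇒ no(FU)  {1A/1Mu/0Ld/1B | 0r 0w}
  5. ALU→r3 ⇒ no(RD_PORT)  {1A/1Mu/0Ld/1B | 0r 0w}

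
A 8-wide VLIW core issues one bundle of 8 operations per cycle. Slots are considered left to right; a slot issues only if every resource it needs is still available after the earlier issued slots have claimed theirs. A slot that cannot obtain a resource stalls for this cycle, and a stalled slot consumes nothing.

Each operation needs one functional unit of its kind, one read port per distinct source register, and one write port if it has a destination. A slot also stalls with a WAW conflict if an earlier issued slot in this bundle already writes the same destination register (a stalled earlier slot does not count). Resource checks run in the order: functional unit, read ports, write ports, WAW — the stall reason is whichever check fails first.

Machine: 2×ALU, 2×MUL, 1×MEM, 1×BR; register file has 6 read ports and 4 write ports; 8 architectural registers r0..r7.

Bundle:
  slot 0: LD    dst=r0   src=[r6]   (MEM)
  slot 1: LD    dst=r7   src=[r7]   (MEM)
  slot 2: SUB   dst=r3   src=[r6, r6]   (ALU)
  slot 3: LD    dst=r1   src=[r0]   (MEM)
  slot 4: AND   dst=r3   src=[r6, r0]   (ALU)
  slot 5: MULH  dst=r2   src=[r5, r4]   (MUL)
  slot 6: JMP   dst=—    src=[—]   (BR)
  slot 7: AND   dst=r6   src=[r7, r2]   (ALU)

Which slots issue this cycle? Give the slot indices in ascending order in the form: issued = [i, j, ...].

(0) want 1×MEM +1rd +1wr — yes → AL2|MU2|ME0|BR1|rd5|wr3
(1) want 1×MEM +1rd +1wr — FU → AL2|MU2|ME0|BR1|rd5|wr3
(2) want 1×ALU +1rd +1wr — yes → AL1|MU2|ME0|BR1|rd4|wr2
(3) want 1×MEM +1rd +1wr — FU → AL1|MU2|ME0|BR1|rd4|wr2
(4) want 1×ALU +2rd +1wr — WAW → AL1|MU2|ME0|BR1|rd4|wr2
(5) want 1×MUL +2rd +1wr — yes → AL1|MU1|ME0|BR1|rd2|wr1
(6) want 1×BR +0rd +0wr — yes → AL1|MU1|ME0|BR0|rd2|wr1
(7) want 1×ALU +2rd +1wr — yes → AL0|MU1|ME0|BR0|rd0|wr0

issued = [0, 2, 5, 6, 7]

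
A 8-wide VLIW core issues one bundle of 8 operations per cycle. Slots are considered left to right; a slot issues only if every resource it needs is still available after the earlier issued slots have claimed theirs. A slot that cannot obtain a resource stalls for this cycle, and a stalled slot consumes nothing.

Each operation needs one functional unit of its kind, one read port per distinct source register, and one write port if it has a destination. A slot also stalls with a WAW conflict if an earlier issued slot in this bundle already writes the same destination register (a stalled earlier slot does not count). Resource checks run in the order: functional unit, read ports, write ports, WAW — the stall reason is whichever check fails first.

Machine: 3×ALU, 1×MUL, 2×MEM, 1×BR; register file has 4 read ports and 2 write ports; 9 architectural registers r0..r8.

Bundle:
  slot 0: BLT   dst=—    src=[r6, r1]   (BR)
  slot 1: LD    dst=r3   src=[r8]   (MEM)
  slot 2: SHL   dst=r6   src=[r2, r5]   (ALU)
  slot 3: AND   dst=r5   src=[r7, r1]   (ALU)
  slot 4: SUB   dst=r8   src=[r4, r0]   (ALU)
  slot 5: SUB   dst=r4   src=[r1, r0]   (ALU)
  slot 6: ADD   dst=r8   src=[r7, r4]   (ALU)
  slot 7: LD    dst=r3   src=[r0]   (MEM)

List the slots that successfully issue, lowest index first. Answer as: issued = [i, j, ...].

issued = [0, 1]

#0 BR src=r6,r1 dispatched  <A:3 Mu:1 Ld:2 B:0 rd:2 wr:2>
#1 MEM src=r8 dispatched  <A:3 Mu:1 Ld:1 B:0 rd:1 wr:1>
#2 ALU src=r2,r5 held:RD_PORT  <A:3 Mu:1 Ld:1 B:0 rd:1 wr:1>
#3 ALU src=r7,r1 held:RD_PORT  <A:3 Mu:1 Ld:1 B:0 rd:1 wr:1>
#4 ALU src=r4,r0 held:RD_PORT  <A:3 Mu:1 Ld:1 B:0 rd:1 wr:1>
#5 ALU src=r1,r0 held:RD_PORT  <A:3 Mu:1 Ld:1 B:0 rd:1 wr:1>
#6 ALU src=r7,r4 held:RD_PORT  <A:3 Mu:1 Ld:1 B:0 rd:1 wr:1>
#7 MEM src=r0 held:WAW  <A:3 Mu:1 Ld:1 B:0 rd:1 wr:1>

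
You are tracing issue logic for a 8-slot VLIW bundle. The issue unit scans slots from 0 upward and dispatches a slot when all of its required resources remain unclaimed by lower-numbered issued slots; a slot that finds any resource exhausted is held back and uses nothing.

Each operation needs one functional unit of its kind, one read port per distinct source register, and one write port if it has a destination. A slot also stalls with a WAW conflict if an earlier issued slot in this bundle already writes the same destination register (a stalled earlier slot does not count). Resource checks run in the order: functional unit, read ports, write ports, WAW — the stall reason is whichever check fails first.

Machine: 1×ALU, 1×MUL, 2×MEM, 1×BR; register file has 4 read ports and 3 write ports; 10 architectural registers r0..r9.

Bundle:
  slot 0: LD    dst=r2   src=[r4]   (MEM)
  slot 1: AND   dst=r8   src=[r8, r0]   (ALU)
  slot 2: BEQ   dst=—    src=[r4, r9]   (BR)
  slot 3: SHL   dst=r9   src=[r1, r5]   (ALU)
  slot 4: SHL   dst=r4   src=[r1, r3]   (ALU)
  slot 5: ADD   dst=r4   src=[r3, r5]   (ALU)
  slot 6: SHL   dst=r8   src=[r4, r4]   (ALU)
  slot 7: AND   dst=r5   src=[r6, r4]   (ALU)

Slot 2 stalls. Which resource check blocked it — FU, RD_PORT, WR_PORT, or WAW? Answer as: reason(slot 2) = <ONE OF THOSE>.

reason(slot 2) = RD_PORT

  0. MEM→r2 ⇒ go  {1A/1Mu/1Ld/1B | 3r 2w}
  1. ALU→r8 ⇒ go  {0A/1Mu/1Ld/1B | 1r 1w}
  2. BR ⇒ no(RD_PORT)  {0A/1Mu/1Ld/1B | 1r 1w}
  3. ALU→r9 ⇒ no(FU)  {0A/1Mu/1Ld/1B | 1r 1w}
  4. ALU→r4 ⇒ no(FU)  {0A/1Mu/1Ld/1B | 1r 1w}
  5. ALU→r4 ⇒ no(FU)  {0A/1Mu/1Ld/1B | 1r 1w}
  6. ALU→r8 ⇒ no(FU)  {0A/1Mu/1Ld/1B | 1r 1w}
  7. ALU→r5 ⇒ no(FU)  {0A/1Mu/1Ld/1B | 1r 1w}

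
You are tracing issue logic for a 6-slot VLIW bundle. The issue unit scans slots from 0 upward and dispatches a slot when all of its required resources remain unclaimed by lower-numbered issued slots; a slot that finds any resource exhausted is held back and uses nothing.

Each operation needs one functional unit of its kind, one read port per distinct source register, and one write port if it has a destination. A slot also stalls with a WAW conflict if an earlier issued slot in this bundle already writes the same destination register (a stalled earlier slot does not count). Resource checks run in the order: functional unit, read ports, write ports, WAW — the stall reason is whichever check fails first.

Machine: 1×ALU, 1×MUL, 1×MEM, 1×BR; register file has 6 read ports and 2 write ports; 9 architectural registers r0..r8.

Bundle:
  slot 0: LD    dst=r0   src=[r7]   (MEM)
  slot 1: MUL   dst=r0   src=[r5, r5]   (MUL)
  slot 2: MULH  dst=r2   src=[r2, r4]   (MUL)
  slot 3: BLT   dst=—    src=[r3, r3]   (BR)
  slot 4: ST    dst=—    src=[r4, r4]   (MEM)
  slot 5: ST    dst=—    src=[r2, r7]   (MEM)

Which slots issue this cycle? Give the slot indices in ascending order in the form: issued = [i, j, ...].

  0. MEM→r0 ⇒ go  {1A/1Mu/0Ld/1B | 5r 1w}
  1. MUL→r0 ⇒ no(WAW)  {1A/1Mu/0Ld/1B | 5r 1w}
  2. MUL→r2 ⇒ go  {1A/0Mu/0Ld/1B | 3r 0w}
  3. BR ⇒ go  {1A/0Mu/0Ld/0B | 2r 0w}
  4. MEM ⇒ no(FU)  {1A/0Mu/0Ld/0B | 2r 0w}
  5. MEM ⇒ no(FU)  {1A/0Mu/0Ld/0B | 2r 0w}

issued = [0, 2, 3]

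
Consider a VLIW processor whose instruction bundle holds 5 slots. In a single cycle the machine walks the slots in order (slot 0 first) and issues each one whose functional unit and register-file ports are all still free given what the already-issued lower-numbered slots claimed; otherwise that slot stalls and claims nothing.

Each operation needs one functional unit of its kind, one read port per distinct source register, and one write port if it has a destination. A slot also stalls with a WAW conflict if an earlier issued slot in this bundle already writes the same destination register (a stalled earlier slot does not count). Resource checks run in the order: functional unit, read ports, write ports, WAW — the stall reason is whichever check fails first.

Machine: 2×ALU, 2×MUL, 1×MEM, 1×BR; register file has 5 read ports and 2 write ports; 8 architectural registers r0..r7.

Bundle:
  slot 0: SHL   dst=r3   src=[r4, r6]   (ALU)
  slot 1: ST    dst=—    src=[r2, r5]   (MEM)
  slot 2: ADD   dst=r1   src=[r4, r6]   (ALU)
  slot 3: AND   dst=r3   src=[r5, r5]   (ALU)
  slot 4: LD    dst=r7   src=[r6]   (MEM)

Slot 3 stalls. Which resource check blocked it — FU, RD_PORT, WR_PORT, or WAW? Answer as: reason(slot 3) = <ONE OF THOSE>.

reason(slot 3) = WAW

(0) want 1×ALU +2rd +1wr — yes → AL1|MU2|ME1|BR1|rd3|wr1
(1) want 1×MEM +2rd +0wr — yes → AL1|MU2|ME0|BR1|rd1|wr1
(2) want 1×ALU +2rd +1wr — RD_PORT → AL1|MU2|ME0|BR1|rd1|wr1
(3) want 1×ALU +1rd +1wr — WAW → AL1|MU2|ME0|BR1|rd1|wr1
(4) want 1×MEM +1rd +1wr — FU → AL1|MU2|ME0|BR1|rd1|wr1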